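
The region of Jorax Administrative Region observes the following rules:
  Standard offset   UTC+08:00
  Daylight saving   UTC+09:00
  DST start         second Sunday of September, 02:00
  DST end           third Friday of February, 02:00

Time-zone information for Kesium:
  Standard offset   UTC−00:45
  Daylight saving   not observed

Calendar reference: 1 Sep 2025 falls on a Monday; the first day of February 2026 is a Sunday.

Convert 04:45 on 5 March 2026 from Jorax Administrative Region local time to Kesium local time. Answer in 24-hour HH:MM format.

1 September 2025 is a Monday, so the first Sunday is September 7 and the second is September 14.
1 February 2026 is a Sunday, so the first Friday is February 6 and the third is February 20.
5 March 2026 is outside the daylight-saving period (14 September 2025 – 20 February 2026), so Jorax Administrative Region is on standard time, UTC+08:00.
04:45 Jorax Administrative Region − 8h = 20:45 UTC (rolling into the previous day, 4 March 2026).
Kesium has no daylight saving, so its offset is UTC−00:45 year-round.
20:45 UTC − 0h45m = 20:00 Kesium.

20:00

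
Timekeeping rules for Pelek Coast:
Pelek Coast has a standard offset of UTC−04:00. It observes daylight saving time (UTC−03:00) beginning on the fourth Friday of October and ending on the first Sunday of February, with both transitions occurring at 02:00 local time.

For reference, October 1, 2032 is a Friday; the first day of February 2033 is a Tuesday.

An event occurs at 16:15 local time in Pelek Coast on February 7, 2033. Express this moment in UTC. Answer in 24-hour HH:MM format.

20:15

1 October 2032 is a Friday, so the first Friday is October 1 and the fourth is October 22.
1 February 2033 is a Tuesday, so the first Sunday is February 6.
February 7, 2033 does not fall between 22 October 2032 and 6 February 2033, so daylight saving is not in effect and Pelek Coast is at UTC−04:00.
16:15 local + 4h = 20:15 UTC.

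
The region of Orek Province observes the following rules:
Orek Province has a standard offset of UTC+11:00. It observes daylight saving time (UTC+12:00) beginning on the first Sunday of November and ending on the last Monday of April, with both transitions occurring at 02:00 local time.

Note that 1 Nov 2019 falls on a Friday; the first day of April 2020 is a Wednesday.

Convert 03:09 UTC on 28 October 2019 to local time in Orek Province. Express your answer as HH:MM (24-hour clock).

14:09

1 November 2019 is a Friday, so the first Sunday is November 3.
1 April 2020 is a Wednesday, so Mondays fall on 6, 13, 20, 27; the last is April 27.
At the standard offset (UTC+11:00), 03:09 UTC + 11h = 14:09 Orek Province standard time.
The standard-time date in Orek Province, 28 October 2019, does not fall between 3 November 2019 and 27 April 2020, so daylight saving is not in effect and Orek Province is at UTC+11:00.
03:09 UTC + 11h = 14:09 local.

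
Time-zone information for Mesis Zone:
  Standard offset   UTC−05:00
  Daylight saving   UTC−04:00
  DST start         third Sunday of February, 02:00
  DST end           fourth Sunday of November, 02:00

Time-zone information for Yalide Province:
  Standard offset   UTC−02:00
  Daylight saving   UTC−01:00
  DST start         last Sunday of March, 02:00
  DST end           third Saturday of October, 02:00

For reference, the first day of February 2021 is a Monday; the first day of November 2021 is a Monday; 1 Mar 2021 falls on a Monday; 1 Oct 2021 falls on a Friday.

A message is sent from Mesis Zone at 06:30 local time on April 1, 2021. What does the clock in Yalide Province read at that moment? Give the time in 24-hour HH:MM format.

09:30

1 February 2021 is a Monday, so the first Sunday is February 7 and the third is February 21.
1 November 2021 is a Monday, so the first Sunday is November 7 and the fourth is November 28.
April 1, 2021 falls between 21 February and 28 November, so daylight saving is in effect and Mesis Zone is at UTC−04:00.
06:30 Mesis Zone + 4h = 10:30 UTC.
1 March 2021 is a Monday, so Sundays fall on 7, 14, 21, 28; the last is March 28.
1 October 2021 is a Friday, so the first Saturday is October 2 and the third is October 16.
At the standard offset (UTC−02:00), 10:30 UTC − 2h = 08:30 Yalide Province standard time.
The standard-time date in Yalide Province, April 1, 2021, lies within the daylight-saving period (28 March – 16 October), so Yalide Province is on daylight time, UTC−01:00.
10:30 UTC − 1h = 09:30 Yalide Province.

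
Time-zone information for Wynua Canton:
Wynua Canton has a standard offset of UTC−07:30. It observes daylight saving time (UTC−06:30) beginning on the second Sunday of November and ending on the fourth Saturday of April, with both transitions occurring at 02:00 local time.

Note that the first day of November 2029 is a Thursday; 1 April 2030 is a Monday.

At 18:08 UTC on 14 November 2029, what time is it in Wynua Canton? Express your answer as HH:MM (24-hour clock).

11:38

1 November 2029 is a Thursday, so the first Sunday is November 4 and the second is November 11.
1 April 2030 is a Monday, so the first Saturday is April 6 and the fourth is April 27.
At the standard offset (UTC−07:30), 18:08 UTC − 7h30m = 10:38 Wynua Canton standard time.
Daylight saving runs 11 November 2029 – 27 April 2030; the standard-time date in Wynua Canton, 14 November 2029, is inside that window, so Wynua Canton is at UTC−06:30.
18:08 UTC − 6h30m = 11:38 local.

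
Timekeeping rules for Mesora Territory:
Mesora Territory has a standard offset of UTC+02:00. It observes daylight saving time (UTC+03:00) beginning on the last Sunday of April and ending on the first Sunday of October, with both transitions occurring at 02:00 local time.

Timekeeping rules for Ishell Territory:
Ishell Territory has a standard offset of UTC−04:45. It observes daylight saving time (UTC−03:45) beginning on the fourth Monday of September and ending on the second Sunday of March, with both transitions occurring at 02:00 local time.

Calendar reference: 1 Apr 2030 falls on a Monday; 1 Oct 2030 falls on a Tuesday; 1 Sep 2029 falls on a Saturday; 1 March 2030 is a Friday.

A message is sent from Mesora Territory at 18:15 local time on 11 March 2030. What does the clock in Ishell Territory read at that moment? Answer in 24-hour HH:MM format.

1 April 2030 is a Monday, so Sundays fall on 7, 14, 21, 28; the last is April 28.
1 October 2030 is a Tuesday, so the first Sunday is October 6.
11 March 2030 is outside the daylight-saving period (28 April – 6 October), so Mesora Territory is on standard time, UTC+02:00.
18:15 Mesora Territory − 2h = 16:15 UTC.
1 September 2029 is a Saturday, so the first Monday is September 3 and the fourth is September 24.
1 March 2030 is a Friday, so the first Sunday is March 3 and the second is March 10.
At the standard offset (UTC−04:45), 16:15 UTC − 4h45m = 11:30 Ishell Territory standard time.
The standard-time date in Ishell Territory, 11 March 2030, is outside the daylight-saving period (24 September 2029 – 10 March 2030), so Ishell Territory is on standard time, UTC−04:45.
16:15 UTC − 4h45m = 11:30 Ishell Territory.

11:30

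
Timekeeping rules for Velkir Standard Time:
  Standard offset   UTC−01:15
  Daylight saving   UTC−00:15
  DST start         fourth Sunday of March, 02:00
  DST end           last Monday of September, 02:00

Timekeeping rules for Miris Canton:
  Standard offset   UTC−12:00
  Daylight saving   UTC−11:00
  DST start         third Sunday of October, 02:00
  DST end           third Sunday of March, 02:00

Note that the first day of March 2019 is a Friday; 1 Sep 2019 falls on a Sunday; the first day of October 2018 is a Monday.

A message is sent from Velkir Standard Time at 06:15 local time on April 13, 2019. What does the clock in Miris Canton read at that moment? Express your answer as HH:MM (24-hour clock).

18:30

1 March 2019 is a Friday, so the first Sunday is March 3 and the fourth is March 24.
1 September 2019 is a Sunday, so Mondays fall on 2, 9, 16, 23, 30; the last is September 30.
Daylight saving runs 24 March – 30 September; April 13, 2019 is inside that window, so Velkir Standard Time is at UTC−00:15.
06:15 Velkir Standard Time + 0h15m = 06:30 UTC.
1 October 2018 is a Monday, so the first Sunday is October 7 and the third is October 21.
1 March 2019 is a Friday, so the first Sunday is March 3 and the third is March 17.
At the standard offset (UTC−12:00), 06:30 UTC − 12h = 18:30 Miris Canton standard time (rolling into the previous day, 12 April 2019).
The standard-time date in Miris Canton, April 12, 2019, is outside the daylight-saving period (21 October 2018 – 17 March 2019), so Miris Canton is on standard time, UTC−12:00.
06:30 UTC − 12h = 18:30 Miris Canton (rolling into the previous day, 12 April 2019).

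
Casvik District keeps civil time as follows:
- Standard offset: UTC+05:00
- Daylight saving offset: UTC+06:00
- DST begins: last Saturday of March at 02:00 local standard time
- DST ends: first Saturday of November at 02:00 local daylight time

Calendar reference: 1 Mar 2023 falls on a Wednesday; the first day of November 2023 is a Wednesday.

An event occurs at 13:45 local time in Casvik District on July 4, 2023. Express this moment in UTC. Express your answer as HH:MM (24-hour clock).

1 March 2023 is a Wednesday, so Saturdays fall on 4, 11, 18, 25; the last is March 25.
1 November 2023 is a Wednesday, so the first Saturday is November 4.
Daylight saving runs 25 March – 4 November; July 4, 2023 is inside that window, so Casvik District is at UTC+06:00.
13:45 local − 6h = 07:45 UTC.

07:45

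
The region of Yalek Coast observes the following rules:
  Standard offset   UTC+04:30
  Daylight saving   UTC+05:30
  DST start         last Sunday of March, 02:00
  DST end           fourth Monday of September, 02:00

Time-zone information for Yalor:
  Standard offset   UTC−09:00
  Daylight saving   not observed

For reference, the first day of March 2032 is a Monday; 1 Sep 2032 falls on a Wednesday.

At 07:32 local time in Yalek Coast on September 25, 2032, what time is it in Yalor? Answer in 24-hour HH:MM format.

17:02

1 March 2032 is a Monday, so Sundays fall on 7, 14, 21, 28; the last is March 28.
1 September 2032 is a Wednesday, so the first Monday is September 6 and the fourth is September 27.
September 25, 2032 falls between 28 March and 27 September, so daylight saving is in effect and Yalek Coast is at UTC+05:30.
07:32 Yalek Coast − 5h30m = 02:02 UTC.
Yalor stays on UTC−09:00 all year.
02:02 UTC − 9h = 17:02 Yalor (rolling into the previous day, 24 September 2032).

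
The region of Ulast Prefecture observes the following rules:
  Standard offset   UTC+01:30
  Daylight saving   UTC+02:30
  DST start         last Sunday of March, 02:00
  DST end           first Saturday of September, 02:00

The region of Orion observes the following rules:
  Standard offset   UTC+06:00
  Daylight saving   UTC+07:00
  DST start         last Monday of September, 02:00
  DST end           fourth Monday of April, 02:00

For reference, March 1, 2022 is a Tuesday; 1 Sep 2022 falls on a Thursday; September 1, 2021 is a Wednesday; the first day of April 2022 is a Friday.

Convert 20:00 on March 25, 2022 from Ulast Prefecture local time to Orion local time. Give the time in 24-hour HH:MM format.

01:30

1 March 2022 is a Tuesday, so Sundays fall on 6, 13, 20, 27; the last is March 27.
1 September 2022 is a Thursday, so the first Saturday is September 3.
Daylight saving runs 27 March – 3 September; March 25, 2022 is outside that window, so Ulast Prefecture is on standard time at UTC+01:30.
20:00 Ulast Prefecture − 1h30m = 18:30 UTC.
1 September 2021 is a Wednesday, so Mondays fall on 6, 13, 20, 27; the last is September 27.
1 April 2022 is a Friday, so the first Monday is April 4 and the fourth is April 25.
At the standard offset (UTC+06:00), 18:30 UTC + 6h = 00:30 Orion standard time (rolling into the next day, 26 March 2022).
The standard-time date in Orion, March 26, 2022, lies within the daylight-saving period (27 September 2021 – 25 April 2022), so Orion is on daylight time, UTC+07:00.
18:30 UTC + 7h = 01:30 Orion (rolling into the next day, 26 March 2022).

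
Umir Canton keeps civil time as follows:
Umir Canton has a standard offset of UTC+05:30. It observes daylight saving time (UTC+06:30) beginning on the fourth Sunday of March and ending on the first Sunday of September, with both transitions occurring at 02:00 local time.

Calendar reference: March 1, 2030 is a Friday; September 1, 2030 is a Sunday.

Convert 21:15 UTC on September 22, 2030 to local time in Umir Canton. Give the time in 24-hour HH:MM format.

1 March 2030 is a Friday, so the first Sunday is March 3 and the fourth is March 24.
1 September 2030 is a Sunday, so the first Sunday is September 1.
At the standard offset (UTC+05:30), 21:15 UTC + 5h30m = 02:45 Umir Canton standard time (rolling into the next day, 23 September 2030).
Daylight saving runs 24 March – 1 September; the standard-time date in Umir Canton, September 23, 2030, is outside that window, so Umir Canton is on standard time at UTC+05:30.
21:15 UTC + 5h30m = 02:45 local (rolling into the next day, 23 September 2030).

02:45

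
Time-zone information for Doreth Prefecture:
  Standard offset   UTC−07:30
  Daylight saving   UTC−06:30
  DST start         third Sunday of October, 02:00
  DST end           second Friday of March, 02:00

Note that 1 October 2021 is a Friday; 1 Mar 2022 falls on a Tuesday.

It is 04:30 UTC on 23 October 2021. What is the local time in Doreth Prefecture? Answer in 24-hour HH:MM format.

22:00

1 October 2021 is a Friday, so the first Sunday is October 3 and the third is October 17.
1 March 2022 is a Tuesday, so the first Friday is March 4 and the second is March 11.
At the standard offset (UTC−07:30), 04:30 UTC − 7h30m = 21:00 Doreth Prefecture standard time (rolling into the previous day, 22 October 2021).
Daylight saving runs 17 October 2021 – 11 March 2022; the standard-time date in Doreth Prefecture, 22 October 2021, is inside that window, so Doreth Prefecture is at UTC−06:30.
04:30 UTC − 6h30m = 22:00 local (rolling into the previous day, 22 October 2021).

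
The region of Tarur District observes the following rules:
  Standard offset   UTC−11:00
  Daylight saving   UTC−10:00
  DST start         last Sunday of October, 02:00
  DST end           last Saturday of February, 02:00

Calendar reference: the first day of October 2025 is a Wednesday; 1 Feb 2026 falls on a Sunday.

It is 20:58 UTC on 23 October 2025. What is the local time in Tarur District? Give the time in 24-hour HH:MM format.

09:58

1 October 2025 is a Wednesday, so Sundays fall on 5, 12, 19, 26; the last is October 26.
1 February 2026 is a Sunday, so Saturdays fall on 7, 14, 21, 28; the last is February 28.
At the standard offset (UTC−11:00), 20:58 UTC − 11h = 09:58 Tarur District standard time.
The standard-time date in Tarur District, 23 October 2025, does not fall between 26 October 2025 and 28 February 2026, so daylight saving is not in effect and Tarur District is at UTC−11:00.
20:58 UTC − 11h = 09:58 local.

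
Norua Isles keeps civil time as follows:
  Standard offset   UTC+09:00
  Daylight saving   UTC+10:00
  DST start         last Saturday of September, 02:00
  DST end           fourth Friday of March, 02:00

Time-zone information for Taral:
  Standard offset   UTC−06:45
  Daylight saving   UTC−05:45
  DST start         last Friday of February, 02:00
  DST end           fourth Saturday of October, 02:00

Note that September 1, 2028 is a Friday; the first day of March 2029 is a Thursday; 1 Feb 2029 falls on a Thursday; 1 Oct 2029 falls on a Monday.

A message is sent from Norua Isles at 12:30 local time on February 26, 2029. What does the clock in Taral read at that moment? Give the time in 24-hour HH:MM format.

20:45

1 September 2028 is a Friday, so Saturdays fall on 2, 9, 16, 23, 30; the last is September 30.
1 March 2029 is a Thursday, so the first Friday is March 2 and the fourth is March 23.
February 26, 2029 falls between 30 September 2028 and 23 March 2029, so daylight saving is in effect and Norua Isles is at UTC+10:00.
12:30 Norua Isles − 10h = 02:30 UTC.
1 February 2029 is a Thursday, so Fridays fall on 2, 9, 16, 23; the last is February 23.
1 October 2029 is a Monday, so the first Saturday is October 6 and the fourth is October 27.
At the standard offset (UTC−06:45), 02:30 UTC − 6h45m = 19:45 Taral standard time (rolling into the previous day, 25 February 2029).
The standard-time date in Taral, February 25, 2029, lies within the daylight-saving period (23 February – 27 October), so Taral is on daylight time, UTC−05:45.
02:30 UTC − 5h45m = 20:45 Taral (rolling into the previous day, 25 February 2029).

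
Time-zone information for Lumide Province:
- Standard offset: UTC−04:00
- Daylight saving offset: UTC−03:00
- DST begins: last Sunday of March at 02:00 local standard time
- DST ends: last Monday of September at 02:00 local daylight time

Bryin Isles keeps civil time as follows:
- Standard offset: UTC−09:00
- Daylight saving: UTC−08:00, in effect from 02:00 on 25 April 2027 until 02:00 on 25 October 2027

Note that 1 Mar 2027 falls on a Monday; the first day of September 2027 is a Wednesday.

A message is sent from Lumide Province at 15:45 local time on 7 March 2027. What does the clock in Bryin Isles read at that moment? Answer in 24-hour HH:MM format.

10:45

1 March 2027 is a Monday, so Sundays fall on 7, 14, 21, 28; the last is March 28.
1 September 2027 is a Wednesday, so Mondays fall on 6, 13, 20, 27; the last is September 27.
7 March 2027 does not fall between 28 March and 27 September, so daylight saving is not in effect and Lumide Province is at UTC−04:00.
15:45 Lumide Province + 4h = 19:45 UTC.
At the standard offset (UTC−09:00), 19:45 UTC − 9h = 10:45 Bryin Isles standard time.
Daylight saving runs 25 April – 25 October; the standard-time date in Bryin Isles, 7 March 2027, is outside that window, so Bryin Isles is on standard time at UTC−09:00.
19:45 UTC − 9h = 10:45 Bryin Isles.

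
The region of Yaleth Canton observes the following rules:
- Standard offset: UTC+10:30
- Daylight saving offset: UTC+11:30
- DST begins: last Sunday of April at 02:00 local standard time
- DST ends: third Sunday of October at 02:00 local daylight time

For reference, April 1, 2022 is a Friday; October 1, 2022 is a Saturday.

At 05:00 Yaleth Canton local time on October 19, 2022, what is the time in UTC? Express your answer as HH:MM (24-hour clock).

18:30

1 April 2022 is a Friday, so Sundays fall on 3, 10, 17, 24; the last is April 24.
1 October 2022 is a Saturday, so the first Sunday is October 2 and the third is October 16.
October 19, 2022 does not fall between 24 April and 16 October, so daylight saving is not in effect and Yaleth Canton is at UTC+10:30.
05:00 local − 10h30m = 18:30 UTC (rolling into the previous day, 18 October 2022).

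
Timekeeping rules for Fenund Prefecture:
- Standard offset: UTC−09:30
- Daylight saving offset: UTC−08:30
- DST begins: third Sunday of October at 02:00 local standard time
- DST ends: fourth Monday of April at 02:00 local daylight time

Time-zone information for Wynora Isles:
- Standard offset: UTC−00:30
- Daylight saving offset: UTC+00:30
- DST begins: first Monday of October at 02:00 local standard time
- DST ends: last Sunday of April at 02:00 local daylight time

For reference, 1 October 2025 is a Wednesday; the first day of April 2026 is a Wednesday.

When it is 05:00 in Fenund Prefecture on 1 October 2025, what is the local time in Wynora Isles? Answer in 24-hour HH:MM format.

14:00

1 October 2025 is a Wednesday, so the first Sunday is October 5 and the third is October 19.
1 April 2026 is a Wednesday, so the first Monday is April 6 and the fourth is April 27.
1 October 2025 is outside the daylight-saving period (19 October 2025 – 27 April 2026), so Fenund Prefecture is on standard time, UTC−09:30.
05:00 Fenund Prefecture + 9h30m = 14:30 UTC.
1 October 2025 is a Wednesday, so the first Monday is October 6.
1 April 2026 is a Wednesday, so Sundays fall on 5, 12, 19, 26; the last is April 26.
At the standard offset (UTC−00:30), 14:30 UTC − 0h30m = 14:00 Wynora Isles standard time.
The standard-time date in Wynora Isles, 1 October 2025, does not fall between 6 October 2025 and 26 April 2026, so daylight saving is not in effect and Wynora Isles is at UTC−00:30.
14:30 UTC − 0h30m = 14:00 Wynora Isles.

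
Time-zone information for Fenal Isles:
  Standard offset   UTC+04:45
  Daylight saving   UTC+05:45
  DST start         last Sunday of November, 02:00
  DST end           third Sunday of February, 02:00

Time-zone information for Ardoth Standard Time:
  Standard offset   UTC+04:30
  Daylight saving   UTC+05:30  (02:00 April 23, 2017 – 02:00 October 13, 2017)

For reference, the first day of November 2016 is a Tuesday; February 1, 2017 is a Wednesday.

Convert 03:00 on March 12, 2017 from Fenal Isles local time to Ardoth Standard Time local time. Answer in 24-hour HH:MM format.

1 November 2016 is a Tuesday, so Sundays fall on 6, 13, 20, 27; the last is November 27.
1 February 2017 is a Wednesday, so the first Sunday is February 5 and the third is February 19.
March 12, 2017 does not fall between 27 November 2016 and 19 February 2017, so daylight saving is not in effect and Fenal Isles is at UTC+04:45.
03:00 Fenal Isles − 4h45m = 22:15 UTC (rolling into the previous day, 11 March 2017).
At the standard offset (UTC+04:30), 22:15 UTC + 4h30m = 02:45 Ardoth Standard Time standard time (rolling into the next day, 12 March 2017).
The standard-time date in Ardoth Standard Time, March 12, 2017, is outside the daylight-saving period (23 April – 13 October), so Ardoth Standard Time is on standard time, UTC+04:30.
22:15 UTC + 4h30m = 02:45 Ardoth Standard Time (rolling into the next day, 12 March 2017).

02:45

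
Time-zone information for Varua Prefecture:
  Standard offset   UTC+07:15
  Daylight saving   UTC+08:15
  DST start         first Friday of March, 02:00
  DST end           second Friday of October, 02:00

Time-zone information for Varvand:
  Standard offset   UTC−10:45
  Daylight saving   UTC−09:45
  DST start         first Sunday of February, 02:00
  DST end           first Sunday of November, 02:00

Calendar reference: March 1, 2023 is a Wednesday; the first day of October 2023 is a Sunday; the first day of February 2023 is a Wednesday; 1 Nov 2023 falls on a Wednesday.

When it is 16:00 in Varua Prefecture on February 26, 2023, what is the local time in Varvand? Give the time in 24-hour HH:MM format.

1 March 2023 is a Wednesday, so the first Friday is March 3.
1 October 2023 is a Sunday, so the first Friday is October 6 and the second is October 13.
February 26, 2023 does not fall between 3 March and 13 October, so daylight saving is not in effect and Varua Prefecture is at UTC+07:15.
16:00 Varua Prefecture − 7h15m = 08:45 UTC.
1 February 2023 is a Wednesday, so the first Sunday is February 5.
1 November 2023 is a Wednesday, so the first Sunday is November 5.
At the standard offset (UTC−10:45), 08:45 UTC − 10h45m = 22:00 Varvand standard time (rolling into the previous day, 25 February 2023).
Daylight saving runs 5 February – 5 November; the standard-time date in Varvand, February 25, 2023, is inside that window, so Varvand is at UTC−09:45.
08:45 UTC − 9h45m = 23:00 Varvand (rolling into the previous day, 25 February 2023).

23:00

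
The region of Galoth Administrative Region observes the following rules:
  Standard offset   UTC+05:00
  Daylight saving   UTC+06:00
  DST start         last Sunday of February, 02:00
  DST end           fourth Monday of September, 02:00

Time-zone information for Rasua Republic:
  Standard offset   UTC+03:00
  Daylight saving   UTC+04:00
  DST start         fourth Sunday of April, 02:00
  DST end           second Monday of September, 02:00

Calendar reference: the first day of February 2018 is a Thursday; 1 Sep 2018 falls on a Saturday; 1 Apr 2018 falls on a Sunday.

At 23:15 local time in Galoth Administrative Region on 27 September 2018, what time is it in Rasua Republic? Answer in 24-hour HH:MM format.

21:15

1 February 2018 is a Thursday, so Sundays fall on 4, 11, 18, 25; the last is February 25.
1 September 2018 is a Saturday, so the first Monday is September 3 and the fourth is September 24.
Daylight saving runs 25 February – 24 September; 27 September 2018 is outside that window, so Galoth Administrative Region is on standard time at UTC+05:00.
23:15 Galoth Administrative Region − 5h = 18:15 UTC.
1 April 2018 is a Sunday, so the first Sunday is April 1 and the fourth is April 22.
1 September 2018 is a Saturday, so the first Monday is September 3 and the second is September 10.
At the standard offset (UTC+03:00), 18:15 UTC + 3h = 21:15 Rasua Republic standard time.
The standard-time date in Rasua Republic, 27 September 2018, does not fall between 22 April and 10 September, so daylight saving is not in effect and Rasua Republic is at UTC+03:00.
18:15 UTC + 3h = 21:15 Rasua Republic.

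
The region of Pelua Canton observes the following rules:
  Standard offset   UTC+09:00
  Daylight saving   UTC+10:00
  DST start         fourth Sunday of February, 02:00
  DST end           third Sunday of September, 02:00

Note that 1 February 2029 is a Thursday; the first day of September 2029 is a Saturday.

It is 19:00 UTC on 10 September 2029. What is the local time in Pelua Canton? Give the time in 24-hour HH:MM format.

1 February 2029 is a Thursday, so the first Sunday is February 4 and the fourth is February 25.
1 September 2029 is a Saturday, so the first Sunday is September 2 and the third is September 16.
At the standard offset (UTC+09:00), 19:00 UTC + 9h = 04:00 Pelua Canton standard time (rolling into the next day, 11 September 2029).
Daylight saving runs 25 February – 16 September; the standard-time date in Pelua Canton, 11 September 2029, is inside that window, so Pelua Canton is at UTC+10:00.
19:00 UTC + 10h = 05:00 local (rolling into the next day, 11 September 2029).

05:00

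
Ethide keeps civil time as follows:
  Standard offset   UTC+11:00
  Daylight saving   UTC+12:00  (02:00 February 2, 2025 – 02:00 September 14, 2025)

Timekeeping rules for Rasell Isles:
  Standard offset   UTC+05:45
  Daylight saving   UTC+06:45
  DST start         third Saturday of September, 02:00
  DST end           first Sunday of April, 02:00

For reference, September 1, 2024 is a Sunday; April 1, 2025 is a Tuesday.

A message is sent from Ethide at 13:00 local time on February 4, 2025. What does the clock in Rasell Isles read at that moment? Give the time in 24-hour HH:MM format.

07:45

February 4, 2025 lies within the daylight-saving period (2 February – 14 September), so Ethide is on daylight time, UTC+12:00.
13:00 Ethide − 12h = 01:00 UTC.
1 September 2024 is a Sunday, so the first Saturday is September 7 and the third is September 21.
1 April 2025 is a Tuesday, so the first Sunday is April 6.
At the standard offset (UTC+05:45), 01:00 UTC + 5h45m = 06:45 Rasell Isles standard time.
The standard-time date in Rasell Isles, February 4, 2025, lies within the daylight-saving period (21 September 2024 – 6 April 2025), so Rasell Isles is on daylight time, UTC+06:45.
01:00 UTC + 6h45m = 07:45 Rasell Isles.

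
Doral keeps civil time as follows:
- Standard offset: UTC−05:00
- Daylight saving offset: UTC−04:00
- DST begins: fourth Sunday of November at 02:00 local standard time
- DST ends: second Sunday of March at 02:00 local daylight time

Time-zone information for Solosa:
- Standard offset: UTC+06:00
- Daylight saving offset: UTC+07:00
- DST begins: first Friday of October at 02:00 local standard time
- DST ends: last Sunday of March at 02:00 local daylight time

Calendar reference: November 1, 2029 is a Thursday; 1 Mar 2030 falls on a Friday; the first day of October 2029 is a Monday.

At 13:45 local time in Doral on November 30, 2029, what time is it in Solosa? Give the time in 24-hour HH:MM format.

1 November 2029 is a Thursday, so the first Sunday is November 4 and the fourth is November 25.
1 March 2030 is a Friday, so the first Sunday is March 3 and the second is March 10.
Daylight saving runs 25 November 2029 – 10 March 2030; November 30, 2029 is inside that window, so Doral is at UTC−04:00.
13:45 Doral + 4h = 17:45 UTC.
1 October 2029 is a Monday, so the first Friday is October 5.
1 March 2030 is a Friday, so Sundays fall on 3, 10, 17, 24, 31; the last is March 31.
At the standard offset (UTC+06:00), 17:45 UTC + 6h = 23:45 Solosa standard time.
Daylight saving runs 5 October 2029 – 31 March 2030; the standard-time date in Solosa, November 30, 2029, is inside that window, so Solosa is at UTC+07:00.
17:45 UTC + 7h = 00:45 Solosa (rolling into the next day, 1 December 2029).

00:45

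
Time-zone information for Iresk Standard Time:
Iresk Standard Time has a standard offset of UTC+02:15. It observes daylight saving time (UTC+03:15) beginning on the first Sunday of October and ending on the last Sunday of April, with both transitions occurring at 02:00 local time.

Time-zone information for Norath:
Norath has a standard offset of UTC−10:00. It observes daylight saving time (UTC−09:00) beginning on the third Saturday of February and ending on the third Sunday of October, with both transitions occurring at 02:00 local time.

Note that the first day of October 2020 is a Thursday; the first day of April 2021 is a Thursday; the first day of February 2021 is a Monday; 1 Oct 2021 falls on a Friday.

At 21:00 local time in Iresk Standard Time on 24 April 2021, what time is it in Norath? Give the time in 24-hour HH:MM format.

08:45

1 October 2020 is a Thursday, so the first Sunday is October 4.
1 April 2021 is a Thursday, so Sundays fall on 4, 11, 18, 25; the last is April 25.
24 April 2021 lies within the daylight-saving period (4 October 2020 – 25 April 2021), so Iresk Standard Time is on daylight time, UTC+03:15.
21:00 Iresk Standard Time − 3h15m = 17:45 UTC.
1 February 2021 is a Monday, so the first Saturday is February 6 and the third is February 20.
1 October 2021 is a Friday, so the first Sunday is October 3 and the third is October 17.
At the standard offset (UTC−10:00), 17:45 UTC − 10h = 07:45 Norath standard time.
The standard-time date in Norath, 24 April 2021, lies within the daylight-saving period (20 February – 17 October), so Norath is on daylight time, UTC−09:00.
17:45 UTC − 9h = 08:45 Norath.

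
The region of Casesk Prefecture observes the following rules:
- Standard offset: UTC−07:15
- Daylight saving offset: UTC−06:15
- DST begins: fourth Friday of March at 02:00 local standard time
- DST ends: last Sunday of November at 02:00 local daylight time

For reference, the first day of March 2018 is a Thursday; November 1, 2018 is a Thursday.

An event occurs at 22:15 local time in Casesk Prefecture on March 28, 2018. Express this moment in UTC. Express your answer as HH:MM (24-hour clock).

04:30

1 March 2018 is a Thursday, so the first Friday is March 2 and the fourth is March 23.
1 November 2018 is a Thursday, so Sundays fall on 4, 11, 18, 25; the last is November 25.
Daylight saving runs 23 March – 25 November; March 28, 2018 is inside that window, so Casesk Prefecture is at UTC−06:15.
22:15 local + 6h15m = 04:30 UTC (rolling into the next day, 29 March 2018).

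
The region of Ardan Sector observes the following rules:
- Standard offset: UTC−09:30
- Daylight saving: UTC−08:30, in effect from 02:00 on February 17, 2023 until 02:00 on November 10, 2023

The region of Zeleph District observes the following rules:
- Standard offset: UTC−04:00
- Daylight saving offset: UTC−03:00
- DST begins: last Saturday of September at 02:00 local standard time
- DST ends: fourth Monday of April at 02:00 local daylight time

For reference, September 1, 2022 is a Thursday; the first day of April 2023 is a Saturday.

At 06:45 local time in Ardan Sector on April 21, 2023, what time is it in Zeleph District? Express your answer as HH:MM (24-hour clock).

Daylight saving runs 17 February – 10 November; April 21, 2023 is inside that window, so Ardan Sector is at UTC−08:30.
06:45 Ardan Sector + 8h30m = 15:15 UTC.
1 September 2022 is a Thursday, so Saturdays fall on 3, 10, 17, 24; the last is September 24.
1 April 2023 is a Saturday, so the first Monday is April 3 and the fourth is April 24.
At the standard offset (UTC−04:00), 15:15 UTC − 4h = 11:15 Zeleph District standard time.
The standard-time date in Zeleph District, April 21, 2023, lies within the daylight-saving period (24 September 2022 – 24 April 2023), so Zeleph District is on daylight time, UTC−03:00.
15:15 UTC − 3h = 12:15 Zeleph District.

12:15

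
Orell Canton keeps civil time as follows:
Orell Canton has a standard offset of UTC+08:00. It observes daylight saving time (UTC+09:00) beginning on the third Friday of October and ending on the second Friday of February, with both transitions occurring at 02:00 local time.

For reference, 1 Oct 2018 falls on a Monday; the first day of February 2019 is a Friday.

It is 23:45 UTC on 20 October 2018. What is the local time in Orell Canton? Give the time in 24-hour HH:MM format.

08:45

1 October 2018 is a Monday, so the first Friday is October 5 and the third is October 19.
1 February 2019 is a Friday, so the first Friday is February 1 and the second is February 8.
At the standard offset (UTC+08:00), 23:45 UTC + 8h = 07:45 Orell Canton standard time (rolling into the next day, 21 October 2018).
The standard-time date in Orell Canton, 21 October 2018, lies within the daylight-saving period (19 October 2018 – 8 February 2019), so Orell Canton is on daylight time, UTC+09:00.
23:45 UTC + 9h = 08:45 local (rolling into the next day, 21 October 2018).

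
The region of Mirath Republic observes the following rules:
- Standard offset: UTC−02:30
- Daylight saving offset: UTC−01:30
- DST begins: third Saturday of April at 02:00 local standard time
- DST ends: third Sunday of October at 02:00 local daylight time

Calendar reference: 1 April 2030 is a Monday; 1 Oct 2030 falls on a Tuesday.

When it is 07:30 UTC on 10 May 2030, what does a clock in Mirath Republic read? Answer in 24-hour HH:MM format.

1 April 2030 is a Monday, so the first Saturday is April 6 and the third is April 20.
1 October 2030 is a Tuesday, so the first Sunday is October 6 and the third is October 20.
At the standard offset (UTC−02:30), 07:30 UTC − 2h30m = 05:00 Mirath Republic standard time.
Daylight saving runs 20 April – 20 October; the standard-time date in Mirath Republic, 10 May 2030, is inside that window, so Mirath Republic is at UTC−01:30.
07:30 UTC − 1h30m = 06:00 local.

06:00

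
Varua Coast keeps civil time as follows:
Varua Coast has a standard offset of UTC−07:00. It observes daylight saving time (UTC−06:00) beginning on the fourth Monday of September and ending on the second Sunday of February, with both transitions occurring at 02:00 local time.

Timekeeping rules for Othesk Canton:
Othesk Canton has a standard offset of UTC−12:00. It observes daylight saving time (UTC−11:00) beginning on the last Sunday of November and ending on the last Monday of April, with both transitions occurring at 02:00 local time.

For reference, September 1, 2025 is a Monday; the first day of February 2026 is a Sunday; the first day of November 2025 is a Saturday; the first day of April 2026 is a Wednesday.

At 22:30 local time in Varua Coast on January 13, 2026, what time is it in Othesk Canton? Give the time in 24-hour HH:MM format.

17:30

1 September 2025 is a Monday, so the first Monday is September 1 and the fourth is September 22.
1 February 2026 is a Sunday, so the first Sunday is February 1 and the second is February 8.
January 13, 2026 lies within the daylight-saving period (22 September 2025 – 8 February 2026), so Varua Coast is on daylight time, UTC−06:00.
22:30 Varua Coast + 6h = 04:30 UTC (rolling into the next day, 14 January 2026).
1 November 2025 is a Saturday, so Sundays fall on 2, 9, 16, 23, 30; the last is November 30.
1 April 2026 is a Wednesday, so Mondays fall on 6, 13, 20, 27; the last is April 27.
At the standard offset (UTC−12:00), 04:30 UTC − 12h = 16:30 Othesk Canton standard time (rolling into the previous day, 13 January 2026).
The standard-time date in Othesk Canton, January 13, 2026, lies within the daylight-saving period (30 November 2025 – 27 April 2026), so Othesk Canton is on daylight time, UTC−11:00.
04:30 UTC − 11h = 17:30 Othesk Canton (rolling into the previous day, 13 January 2026).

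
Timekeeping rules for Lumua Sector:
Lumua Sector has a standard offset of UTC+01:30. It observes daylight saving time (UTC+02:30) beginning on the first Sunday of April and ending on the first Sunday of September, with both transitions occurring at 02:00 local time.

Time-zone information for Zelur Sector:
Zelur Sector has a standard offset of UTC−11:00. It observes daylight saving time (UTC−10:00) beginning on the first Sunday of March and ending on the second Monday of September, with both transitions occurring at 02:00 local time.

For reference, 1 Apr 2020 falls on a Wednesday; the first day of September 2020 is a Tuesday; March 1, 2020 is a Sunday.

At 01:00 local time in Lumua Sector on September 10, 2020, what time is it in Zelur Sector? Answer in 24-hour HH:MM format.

1 April 2020 is a Wednesday, so the first Sunday is April 5.
1 September 2020 is a Tuesday, so the first Sunday is September 6.
September 10, 2020 does not fall between 5 April and 6 September, so daylight saving is not in effect and Lumua Sector is at UTC+01:30.
01:00 Lumua Sector − 1h30m = 23:30 UTC (rolling into the previous day, 9 September 2020).
1 March 2020 is a Sunday, so the first Sunday is March 1.
1 September 2020 is a Tuesday, so the first Monday is September 7 and the second is September 14.
At the standard offset (UTC−11:00), 23:30 UTC − 11h = 12:30 Zelur Sector standard time.
Daylight saving runs 1 March – 14 September; the standard-time date in Zelur Sector, September 9, 2020, is inside that window, so Zelur Sector is at UTC−10:00.
23:30 UTC − 10h = 13:30 Zelur Sector.

13:30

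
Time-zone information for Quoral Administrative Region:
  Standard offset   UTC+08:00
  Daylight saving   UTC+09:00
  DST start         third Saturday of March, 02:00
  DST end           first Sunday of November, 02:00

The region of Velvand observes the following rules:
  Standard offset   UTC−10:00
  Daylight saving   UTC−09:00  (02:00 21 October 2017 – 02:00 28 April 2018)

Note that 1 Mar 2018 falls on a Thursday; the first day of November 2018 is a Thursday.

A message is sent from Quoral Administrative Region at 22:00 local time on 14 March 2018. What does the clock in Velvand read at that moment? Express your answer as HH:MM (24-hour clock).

1 March 2018 is a Thursday, so the first Saturday is March 3 and the third is March 17.
1 November 2018 is a Thursday, so the first Sunday is November 4.
14 March 2018 is outside the daylight-saving period (17 March – 4 November), so Quoral Administrative Region is on standard time, UTC+08:00.
22:00 Quoral Administrative Region − 8h = 14:00 UTC.
At the standard offset (UTC−10:00), 14:00 UTC − 10h = 04:00 Velvand standard time.
The standard-time date in Velvand, 14 March 2018, falls between 21 October 2017 and 28 April 2018, so daylight saving is in effect and Velvand is at UTC−09:00.
14:00 UTC − 9h = 05:00 Velvand.

05:00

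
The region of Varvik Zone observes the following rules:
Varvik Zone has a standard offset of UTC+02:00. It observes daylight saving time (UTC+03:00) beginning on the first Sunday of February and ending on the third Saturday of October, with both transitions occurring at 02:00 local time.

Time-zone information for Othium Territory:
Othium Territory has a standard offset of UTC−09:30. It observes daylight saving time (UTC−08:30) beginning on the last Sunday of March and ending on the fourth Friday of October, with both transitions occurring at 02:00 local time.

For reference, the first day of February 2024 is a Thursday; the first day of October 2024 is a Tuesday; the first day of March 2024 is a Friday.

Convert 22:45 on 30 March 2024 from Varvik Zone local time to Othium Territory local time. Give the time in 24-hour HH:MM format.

1 February 2024 is a Thursday, so the first Sunday is February 4.
1 October 2024 is a Tuesday, so the first Saturday is October 5 and the third is October 19.
30 March 2024 lies within the daylight-saving period (4 February – 19 October), so Varvik Zone is on daylight time, UTC+03:00.
22:45 Varvik Zone − 3h = 19:45 UTC.
1 March 2024 is a Friday, so Sundays fall on 3, 10, 17, 24, 31; the last is March 31.
1 October 2024 is a Tuesday, so the first Friday is October 4 and the fourth is October 25.
At the standard offset (UTC−09:30), 19:45 UTC − 9h30m = 10:15 Othium Territory standard time.
Daylight saving runs 31 March – 25 October; the standard-time date in Othium Territory, 30 March 2024, is outside that window, so Othium Territory is on standard time at UTC−09:30.
19:45 UTC − 9h30m = 10:15 Othium Territory.

10:15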